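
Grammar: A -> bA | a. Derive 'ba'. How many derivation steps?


Derivation: A => bA => ba
Steps: 2


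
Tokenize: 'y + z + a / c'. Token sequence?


Scan left to right, longest-match per lexeme
Tokens: ID(y), OP(+), ID(z), OP(+), ID(a), OP(/), ID(c)


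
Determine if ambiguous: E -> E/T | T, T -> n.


precedence layered via separate nonterminal T: deterministic
Unambiguous


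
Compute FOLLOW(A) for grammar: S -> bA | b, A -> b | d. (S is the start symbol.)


$ ∈ FOLLOW(S). For each A -> αBβ: add FIRST(β)\{ε} to FOLLOW(B); if β nullable, add FOLLOW(A).
FOLLOW(A) = {$}


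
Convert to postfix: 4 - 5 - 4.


Left to right (same or higher precedence on left)
Postfix: 4 5 - 4 -


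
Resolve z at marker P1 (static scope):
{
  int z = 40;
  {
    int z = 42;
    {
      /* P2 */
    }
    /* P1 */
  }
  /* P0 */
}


z declared in the same block as P1
z = 42


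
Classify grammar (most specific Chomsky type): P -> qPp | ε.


Single nonterminal LHS, but q^n p^n is not regular
Classification: Type 2 (Context-Free)


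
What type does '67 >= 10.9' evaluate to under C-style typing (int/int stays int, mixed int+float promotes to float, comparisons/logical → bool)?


Operand types: int >= float
Rule: comparison yields bool
Result type: bool


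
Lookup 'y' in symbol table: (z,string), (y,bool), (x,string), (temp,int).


Lookup 'y' → type bool


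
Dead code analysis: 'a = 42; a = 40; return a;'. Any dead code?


first assignment to a is overwritten before any read
Dead: 'a = 42'


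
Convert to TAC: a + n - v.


Break into single-operator statements:
t1 = a + n
t2 = t1 - v


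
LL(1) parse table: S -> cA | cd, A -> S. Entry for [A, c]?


For [A, c]: 'c' ∈ FIRST(S)
Entry: A -> S


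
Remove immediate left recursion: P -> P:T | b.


Left-recursive alternatives: P:T; non-recursive: b
Introduce P': P -> bP', P' -> :TP' | ε


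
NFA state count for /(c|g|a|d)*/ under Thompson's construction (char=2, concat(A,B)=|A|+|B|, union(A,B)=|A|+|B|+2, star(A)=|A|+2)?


Syntax tree has 4 char leaf(s), 3 union(s), 1 star(s)
chars contribute 4×2 = 8; each union adds +2; each star adds +2
Total: 8 + 6 + 2 = 16 states


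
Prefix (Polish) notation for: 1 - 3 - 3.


left-to-right (same/higher precedence on left): tree is (- (- 1 3) 3)
Prefix: - - 1 3 3


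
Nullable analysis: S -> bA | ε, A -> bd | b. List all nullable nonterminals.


A nonterminal is nullable iff some alternative derives ε (directly, or every symbol in it is nullable)
Nullable: {S}


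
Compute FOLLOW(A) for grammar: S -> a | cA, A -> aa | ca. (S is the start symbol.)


$ ∈ FOLLOW(S). For each A -> αBβ: add FIRST(β)\{ε} to FOLLOW(B); if β nullable, add FOLLOW(A).
FOLLOW(A) = {$}


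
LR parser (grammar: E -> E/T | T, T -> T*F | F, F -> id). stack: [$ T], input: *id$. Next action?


shift '*' to continue T -> T*F
Action: shift


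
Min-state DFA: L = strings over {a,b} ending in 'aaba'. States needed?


Track the longest suffix of input matching a prefix of 'aaba': 5 classes (prefixes of length 0..4)
Minimal DFA: 5 states


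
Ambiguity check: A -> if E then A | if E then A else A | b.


dangling else: 'if E then if E then b else b' parses two ways
Ambiguous


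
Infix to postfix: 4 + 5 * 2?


* has higher precedence, evaluate 5*2 first
Postfix: 4 5 2 * +


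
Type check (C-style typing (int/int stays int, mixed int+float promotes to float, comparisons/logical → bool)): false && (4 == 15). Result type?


Operand types: bool && bool
Rule: logical operators take bool operands and yield bool
Result type: bool


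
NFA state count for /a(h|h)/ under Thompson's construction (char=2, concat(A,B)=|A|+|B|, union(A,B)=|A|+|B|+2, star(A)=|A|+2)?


Syntax tree has 3 char leaf(s), 1 union(s), 0 star(s)
chars contribute 3×2 = 6; each union adds +2; each star adds +2
Total: 6 + 2 + 0 = 8 states


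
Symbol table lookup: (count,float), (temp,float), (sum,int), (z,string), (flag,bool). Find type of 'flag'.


Lookup 'flag' → type bool


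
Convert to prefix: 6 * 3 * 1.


left-to-right (same/higher precedence on left): tree is (* (* 6 3) 1)
Prefix: * * 6 3 1


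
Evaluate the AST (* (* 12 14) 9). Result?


Evaluate inner: (* 12 14) = 168
Evaluate root: (* 168 9) = 1512
Result: 1512


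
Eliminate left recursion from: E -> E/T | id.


Left-recursive alternatives: E/T; non-recursive: id
Introduce E': E -> idE', E' -> /TE' | ε


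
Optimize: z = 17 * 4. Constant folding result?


17 * 4 = 68 at compile time
Optimized: z = 68


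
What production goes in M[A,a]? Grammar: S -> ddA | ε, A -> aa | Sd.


For [A, a]: 'a' ∈ FIRST(aa)
Entry: A -> aa


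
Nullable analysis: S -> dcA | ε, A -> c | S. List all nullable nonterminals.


A nonterminal is nullable iff some alternative derives ε (directly, or every symbol in it is nullable)
Nullable: {A, S}


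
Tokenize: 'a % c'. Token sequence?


Scan left to right, longest-match per lexeme
Tokens: ID(a), OP(%), ID(c)


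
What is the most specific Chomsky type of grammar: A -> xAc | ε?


Single nonterminal LHS, but x^n c^n is not regular
Classification: Type 2 (Context-Free)


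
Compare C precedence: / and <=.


'/' is multiplicative (level 10); '<=' is relational (level 7)
Higher level binds tighter
'/' has higher precedence than '<='


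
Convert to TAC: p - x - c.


Break into single-operator statements:
t1 = p - x
t2 = t1 - c


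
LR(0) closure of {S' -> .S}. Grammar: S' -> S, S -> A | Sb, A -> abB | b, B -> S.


Start: S' -> .S
For each item with dot before a nonterminal B, add B -> .γ for every B-production
Closure: [S' -> .S, S -> .A, S -> .Sb, A -> .abB, A -> .b]


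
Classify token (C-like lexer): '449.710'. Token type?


Pattern: digits with a decimal point
Type: FLOAT_LITERAL


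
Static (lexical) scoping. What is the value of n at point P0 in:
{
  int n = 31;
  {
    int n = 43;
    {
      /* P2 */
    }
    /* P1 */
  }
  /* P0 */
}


n declared in the same block as P0
n = 31


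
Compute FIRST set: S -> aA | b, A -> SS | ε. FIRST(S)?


Per alternative of S: FIRST(aA) = {a}; FIRST(b) = {b}
FIRST(S) = {a, b}


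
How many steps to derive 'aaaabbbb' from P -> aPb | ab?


Derivation: P => aPb => aaPbb => aaaPbbb => aaaabbbb
Steps: 4


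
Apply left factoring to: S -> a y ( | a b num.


Common prefix: 'a'
Factored: S -> a S', S' -> y ( | b num


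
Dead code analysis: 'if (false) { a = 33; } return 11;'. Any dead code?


condition is constant false, so the whole block is unreachable
Dead: 'if (false) { a = 33; }'


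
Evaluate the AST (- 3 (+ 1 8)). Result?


Evaluate inner: (+ 1 8) = 9
Evaluate root: (- 3 9) = -6
Result: -6


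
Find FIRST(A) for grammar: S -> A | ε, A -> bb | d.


Per alternative of A: FIRST(bb) = {b}; FIRST(d) = {d}
FIRST(A) = {b, d}


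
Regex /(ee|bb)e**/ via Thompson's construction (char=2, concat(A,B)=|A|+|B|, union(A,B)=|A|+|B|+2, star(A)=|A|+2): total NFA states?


Syntax tree has 5 char leaf(s), 1 union(s), 2 star(s)
chars contribute 5×2 = 10; each union adds +2; each star adds +2
Total: 10 + 2 + 4 = 16 states


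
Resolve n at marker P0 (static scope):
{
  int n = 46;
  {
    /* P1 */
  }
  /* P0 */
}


n declared in the same block as P0
n = 46


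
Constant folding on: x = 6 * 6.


6 * 6 = 36 at compile time
Optimized: x = 36


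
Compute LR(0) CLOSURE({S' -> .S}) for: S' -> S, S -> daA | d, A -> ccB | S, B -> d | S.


Start: S' -> .S
For each item with dot before a nonterminal B, add B -> .γ for every B-production
Closure: [S' -> .S, S -> .daA, S -> .d]


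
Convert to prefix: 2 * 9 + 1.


left-to-right (same/higher precedence on left): tree is (+ (* 2 9) 1)
Prefix: + * 2 9 1


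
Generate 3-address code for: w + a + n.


Break into single-operator statements:
t1 = w + a
t2 = t1 + n


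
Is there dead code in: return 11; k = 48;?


statement follows a return and is unreachable
Dead: 'k = 48'


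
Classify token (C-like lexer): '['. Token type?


Pattern: delimiter/punctuation
Type: PUNCTUATION


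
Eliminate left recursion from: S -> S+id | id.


Left-recursive alternatives: S+id; non-recursive: id
Introduce S': S -> idS', S' -> +idS' | ε


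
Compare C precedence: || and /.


'/' is multiplicative (level 10); '||' is logical OR (level 1)
Higher level binds tighter
'/' has higher precedence than '||'


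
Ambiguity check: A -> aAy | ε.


balanced a^n…y^n: each string has a unique parse
Unambiguous


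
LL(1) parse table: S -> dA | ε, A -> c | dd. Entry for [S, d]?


For [S, d]: 'd' ∈ FIRST(dA)
Entry: S -> dA


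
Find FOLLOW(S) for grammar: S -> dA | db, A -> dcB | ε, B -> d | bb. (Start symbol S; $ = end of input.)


$ ∈ FOLLOW(S). For each A -> αBβ: add FIRST(β)\{ε} to FOLLOW(B); if β nullable, add FOLLOW(A).
FOLLOW(S) = {$}


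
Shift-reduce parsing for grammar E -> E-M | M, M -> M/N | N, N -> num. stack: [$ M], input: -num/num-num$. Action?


lookahead ∉ {/} so M won't extend; reduce E -> M
Action: reduce (E -> M)


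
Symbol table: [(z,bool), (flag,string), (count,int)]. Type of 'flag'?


Lookup 'flag' → type string


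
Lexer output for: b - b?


Scan left to right, longest-match per lexeme
Tokens: ID(b), OP(-), ID(b)


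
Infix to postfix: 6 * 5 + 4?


Left to right (same or higher precedence on left)
Postfix: 6 5 * 4 +


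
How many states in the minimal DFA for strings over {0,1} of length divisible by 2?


Track length mod 2: states 0..1, accept at 0
Minimal DFA: 2 states


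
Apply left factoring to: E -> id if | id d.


Common prefix: 'id'
Factored: E -> id E', E' -> if | d


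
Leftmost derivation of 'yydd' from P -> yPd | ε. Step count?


Derivation: P => yPd => yyPdd => yydd
Steps: 3


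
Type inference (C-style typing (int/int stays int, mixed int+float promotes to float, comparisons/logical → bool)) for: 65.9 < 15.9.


Operand types: float < float
Rule: comparison yields bool
Result type: bool


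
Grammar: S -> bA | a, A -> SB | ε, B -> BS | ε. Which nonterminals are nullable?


A nonterminal is nullable iff some alternative derives ε (directly, or every symbol in it is nullable)
Nullable: {A, B}


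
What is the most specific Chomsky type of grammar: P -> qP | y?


Right-linear: every RHS is a terminal or a terminal followed by one nonterminal
Classification: Type 3 (Regular)


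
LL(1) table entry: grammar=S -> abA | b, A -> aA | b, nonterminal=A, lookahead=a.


For [A, a]: 'a' ∈ FIRST(aA)
Entry: A -> aA


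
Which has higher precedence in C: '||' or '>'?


'>' is relational (level 7); '||' is logical OR (level 1)
Higher level binds tighter
'>' has higher precedence than '||'


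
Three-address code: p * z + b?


Break into single-operator statements:
t1 = p * z
t2 = t1 + b


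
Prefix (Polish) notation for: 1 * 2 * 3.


left-to-right (same/higher precedence on left): tree is (* (* 1 2) 3)
Prefix: * * 1 2 3


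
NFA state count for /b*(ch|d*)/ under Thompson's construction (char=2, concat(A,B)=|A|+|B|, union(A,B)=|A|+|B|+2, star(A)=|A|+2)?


Syntax tree has 4 char leaf(s), 1 union(s), 2 star(s)
chars contribute 4×2 = 8; each union adds +2; each star adds +2
Total: 8 + 2 + 4 = 14 states


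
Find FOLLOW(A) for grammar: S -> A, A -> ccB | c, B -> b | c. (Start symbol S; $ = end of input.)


$ ∈ FOLLOW(S). For each A -> αBβ: add FIRST(β)\{ε} to FOLLOW(B); if β nullable, add FOLLOW(A).
FOLLOW(A) = {$}


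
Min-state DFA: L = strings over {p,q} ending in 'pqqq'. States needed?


Track the longest suffix of input matching a prefix of 'pqqq': 5 classes (prefixes of length 0..4)
Minimal DFA: 5 states


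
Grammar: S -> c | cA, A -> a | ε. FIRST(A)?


Per alternative of A: FIRST(a) = {a}; FIRST(ε) = {ε}
FIRST(A) = {a, ε}


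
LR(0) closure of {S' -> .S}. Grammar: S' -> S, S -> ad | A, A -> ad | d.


Start: S' -> .S
For each item with dot before a nonterminal B, add B -> .γ for every B-production
Closure: [S' -> .S, S -> .ad, S -> .A, A -> .ad, A -> .d]


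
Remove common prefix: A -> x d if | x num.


Common prefix: 'x'
Factored: A -> x A', A' -> d if | num


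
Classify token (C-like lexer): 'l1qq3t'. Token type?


Pattern: letter/underscore followed by alphanumerics, not a keyword
Type: IDENTIFIER


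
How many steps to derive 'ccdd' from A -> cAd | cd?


Derivation: A => cAd => ccdd
Steps: 2


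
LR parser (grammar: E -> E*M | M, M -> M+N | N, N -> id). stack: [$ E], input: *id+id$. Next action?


shift '*' to continue E -> E*M
Action: shift


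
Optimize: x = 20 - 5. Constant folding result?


20 - 5 = 15 at compile time
Optimized: x = 15


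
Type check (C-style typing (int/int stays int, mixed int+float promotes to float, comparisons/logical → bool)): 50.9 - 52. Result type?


Operand types: float - int
Rule: mixed int/float promotes to float; int/int stays int
Result type: float


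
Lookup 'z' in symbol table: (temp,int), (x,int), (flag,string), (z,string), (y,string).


Lookup 'z' → type string


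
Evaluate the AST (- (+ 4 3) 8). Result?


Evaluate inner: (+ 4 3) = 7
Evaluate root: (- 7 8) = -1
Result: -1


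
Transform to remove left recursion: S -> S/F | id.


Left-recursive alternatives: S/F; non-recursive: id
Introduce S': S -> idS', S' -> /FS' | ε


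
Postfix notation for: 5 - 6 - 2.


Left to right (same or higher precedence on left)
Postfix: 5 6 - 2 -


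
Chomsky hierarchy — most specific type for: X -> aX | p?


Right-linear: every RHS is a terminal or a terminal followed by one nonterminal
Classification: Type 3 (Regular)


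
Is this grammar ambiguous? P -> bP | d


right-linear, alternatives start with distinct terminals 'b' vs 'd': unique leftmost derivation
Unambiguous


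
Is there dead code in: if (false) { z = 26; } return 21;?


condition is constant false, so the whole block is unreachable
Dead: 'if (false) { z = 26; }'


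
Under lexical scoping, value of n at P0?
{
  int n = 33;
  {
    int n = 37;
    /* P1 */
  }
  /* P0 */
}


n declared in the same block as P0
n = 33


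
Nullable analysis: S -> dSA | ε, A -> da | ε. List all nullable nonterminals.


A nonterminal is nullable iff some alternative derives ε (directly, or every symbol in it is nullable)
Nullable: {A, S}


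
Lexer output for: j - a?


Scan left to right, longest-match per lexeme
Tokens: ID(j), OP(-), ID(a)


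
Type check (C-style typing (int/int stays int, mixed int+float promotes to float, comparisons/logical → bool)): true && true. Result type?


Operand types: bool && bool
Rule: logical operators take bool operands and yield bool
Result type: bool


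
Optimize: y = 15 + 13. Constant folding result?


15 + 13 = 28 at compile time
Optimized: y = 28


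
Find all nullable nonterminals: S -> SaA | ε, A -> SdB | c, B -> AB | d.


A nonterminal is nullable iff some alternative derives ε (directly, or every symbol in it is nullable)
Nullable: {S}


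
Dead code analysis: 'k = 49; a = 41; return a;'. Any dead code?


k is assigned but never read
Dead: 'k = 49'


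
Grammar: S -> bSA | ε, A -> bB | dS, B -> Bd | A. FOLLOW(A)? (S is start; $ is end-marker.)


$ ∈ FOLLOW(S). For each A -> αBβ: add FIRST(β)\{ε} to FOLLOW(B); if β nullable, add FOLLOW(A).
FOLLOW(A) = {$, b, d}


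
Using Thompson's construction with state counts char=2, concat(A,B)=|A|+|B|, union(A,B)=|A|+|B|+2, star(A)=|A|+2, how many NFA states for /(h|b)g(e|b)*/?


Syntax tree has 5 char leaf(s), 2 union(s), 1 star(s)
chars contribute 5×2 = 10; each union adds +2; each star adds +2
Total: 10 + 4 + 2 = 16 states


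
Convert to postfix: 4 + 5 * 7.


* has higher precedence, evaluate 5*7 first
Postfix: 4 5 7 * +


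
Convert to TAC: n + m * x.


Break into single-operator statements:
t1 = m * x
t2 = n + t1


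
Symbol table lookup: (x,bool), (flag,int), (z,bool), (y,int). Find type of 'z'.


Lookup 'z' → type bool


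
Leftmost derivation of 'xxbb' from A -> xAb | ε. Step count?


Derivation: A => xAb => xxAbb => xxbb
Steps: 3


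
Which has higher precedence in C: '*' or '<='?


'*' is multiplicative (level 10); '<=' is relational (level 7)
Higher level binds tighter
'*' has higher precedence than '<='


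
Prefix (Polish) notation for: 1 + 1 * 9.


'*' binds tighter: tree is (+ 1 (* 1 9))
Prefix: + 1 * 1 9


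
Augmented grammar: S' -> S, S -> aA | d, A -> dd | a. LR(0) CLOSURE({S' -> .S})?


Start: S' -> .S
For each item with dot before a nonterminal B, add B -> .γ for every B-production
Closure: [S' -> .S, S -> .aA, S -> .d]


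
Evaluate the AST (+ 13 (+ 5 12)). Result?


Evaluate inner: (+ 5 12) = 17
Evaluate root: (+ 13 17) = 30
Result: 30


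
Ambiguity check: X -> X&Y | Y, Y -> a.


precedence layered via separate nonterminal Y: deterministic
Unambiguous


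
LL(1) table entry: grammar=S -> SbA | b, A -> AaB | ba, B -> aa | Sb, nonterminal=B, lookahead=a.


For [B, a]: 'a' ∈ FIRST(aa)
Entry: B -> aa


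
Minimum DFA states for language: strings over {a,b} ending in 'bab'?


Track the longest suffix of input matching a prefix of 'bab': 4 classes (prefixes of length 0..3)
Minimal DFA: 4 states


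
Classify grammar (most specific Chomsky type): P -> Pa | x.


Left-linear: every RHS is a terminal or one nonterminal followed by a terminal
Classification: Type 3 (Regular)


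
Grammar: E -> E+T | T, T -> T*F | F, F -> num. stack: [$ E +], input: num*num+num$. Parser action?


no handle ('E+' is not any RHS); shift 'num'
Action: shift


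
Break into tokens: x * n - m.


Scan left to right, longest-match per lexeme
Tokens: ID(x), OP(*), ID(n), OP(-), ID(m)


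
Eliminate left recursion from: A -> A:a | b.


Left-recursive alternatives: A:a; non-recursive: b
Introduce A': A -> bA', A' -> :aA' | ε


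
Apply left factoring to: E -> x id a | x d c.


Common prefix: 'x'
Factored: E -> x E', E' -> id a | d c


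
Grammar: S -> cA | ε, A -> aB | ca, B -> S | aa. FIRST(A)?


Per alternative of A: FIRST(aB) = {a}; FIRST(ca) = {c}
FIRST(A) = {a, c}


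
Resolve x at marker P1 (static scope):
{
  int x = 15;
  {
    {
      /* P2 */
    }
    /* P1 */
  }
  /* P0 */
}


P1's block does not declare x; resolves to the enclosing declaration at depth 0
x = 15


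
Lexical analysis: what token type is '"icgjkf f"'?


Pattern: double-quoted sequence
Type: STRING_LITERAL


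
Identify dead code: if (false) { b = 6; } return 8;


condition is constant false, so the whole block is unreachable
Dead: 'if (false) { b = 6; }'


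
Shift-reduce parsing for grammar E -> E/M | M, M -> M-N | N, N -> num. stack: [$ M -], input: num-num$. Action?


no handle; shift 'num'
Action: shift


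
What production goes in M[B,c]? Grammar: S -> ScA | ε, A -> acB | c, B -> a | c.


For [B, c]: 'c' ∈ FIRST(c)
Entry: B -> c


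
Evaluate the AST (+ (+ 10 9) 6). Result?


Evaluate inner: (+ 10 9) = 19
Evaluate root: (+ 19 6) = 25
Result: 25


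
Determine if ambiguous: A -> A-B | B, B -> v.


precedence layered via separate nonterminal B: deterministic
Unambiguous


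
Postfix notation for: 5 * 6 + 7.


Left to right (same or higher precedence on left)
Postfix: 5 6 * 7 +


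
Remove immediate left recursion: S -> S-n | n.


Left-recursive alternatives: S-n; non-recursive: n
Introduce S': S -> nS', S' -> -nS' | ε


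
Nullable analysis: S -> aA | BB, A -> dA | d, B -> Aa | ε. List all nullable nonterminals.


A nonterminal is nullable iff some alternative derives ε (directly, or every symbol in it is nullable)
Nullable: {B, S}


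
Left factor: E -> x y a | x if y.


Common prefix: 'x'
Factored: E -> x E', E' -> y a | if y


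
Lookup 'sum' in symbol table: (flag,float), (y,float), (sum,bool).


Lookup 'sum' → type bool


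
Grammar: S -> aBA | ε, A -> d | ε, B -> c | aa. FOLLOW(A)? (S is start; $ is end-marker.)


$ ∈ FOLLOW(S). For each A -> αBβ: add FIRST(β)\{ε} to FOLLOW(B); if β nullable, add FOLLOW(A).
FOLLOW(A) = {$}


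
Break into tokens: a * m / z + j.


Scan left to right, longest-match per lexeme
Tokens: ID(a), OP(*), ID(m), OP(/), ID(z), OP(+), ID(j)


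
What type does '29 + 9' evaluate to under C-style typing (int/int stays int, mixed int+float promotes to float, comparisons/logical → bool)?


Operand types: int + int
Rule: mixed int/float promotes to float; int/int stays int
Result type: int


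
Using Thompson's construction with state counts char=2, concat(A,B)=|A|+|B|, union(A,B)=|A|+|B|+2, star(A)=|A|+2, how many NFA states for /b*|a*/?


Syntax tree has 2 char leaf(s), 1 union(s), 2 star(s)
chars contribute 2×2 = 4; each union adds +2; each star adds +2
Total: 4 + 2 + 4 = 10 states


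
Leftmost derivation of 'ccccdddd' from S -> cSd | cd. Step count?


Derivation: S => cSd => ccSdd => cccSddd => ccccdddd
Steps: 4


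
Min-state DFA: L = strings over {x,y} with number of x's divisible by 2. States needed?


Track (count of x) mod 2: states 0..1, accept at 0
Minimal DFA: 2 states


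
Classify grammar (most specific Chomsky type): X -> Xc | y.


Left-linear: every RHS is a terminal or one nonterminal followed by a terminal
Classification: Type 3 (Regular)


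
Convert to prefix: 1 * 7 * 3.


left-to-right (same/higher precedence on left): tree is (* (* 1 7) 3)
Prefix: * * 1 7 3


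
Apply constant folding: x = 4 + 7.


4 + 7 = 11 at compile time
Optimized: x = 11


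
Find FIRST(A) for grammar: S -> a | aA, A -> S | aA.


Per alternative of A: FIRST(S) = {a}; FIRST(aA) = {a}
FIRST(A) = {a}


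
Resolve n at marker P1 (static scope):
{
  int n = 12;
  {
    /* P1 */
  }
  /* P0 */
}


P1's block does not declare n; resolves to the enclosing declaration at depth 0
n = 12


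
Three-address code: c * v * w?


Break into single-operator statements:
t1 = c * v
t2 = t1 * w


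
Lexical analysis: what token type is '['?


Pattern: delimiter/punctuation
Type: PUNCTUATION


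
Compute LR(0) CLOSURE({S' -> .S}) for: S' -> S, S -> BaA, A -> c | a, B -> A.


Start: S' -> .S
For each item with dot before a nonterminal B, add B -> .γ for every B-production
Closure: [S' -> .S, S -> .BaA, B -> .A, A -> .c, A -> .a]


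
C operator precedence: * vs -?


'*' is multiplicative (level 10); '-' is additive (level 9)
Higher level binds tighter
'*' has higher precedence than '-'


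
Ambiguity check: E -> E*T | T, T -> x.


precedence layered via separate nonterminal T: deterministic
Unambiguous


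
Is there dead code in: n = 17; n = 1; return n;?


first assignment to n is overwritten before any read
Dead: 'n = 17'


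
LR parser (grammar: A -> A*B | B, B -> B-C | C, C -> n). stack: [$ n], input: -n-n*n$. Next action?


'n' on top is the handle for C -> n
Action: reduce (C -> n)


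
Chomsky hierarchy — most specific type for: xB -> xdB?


LHS has context (more than one symbol) and |LHS| ≤ |RHS|
Classification: Type 1 (Context-Sensitive)


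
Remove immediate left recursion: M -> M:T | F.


Left-recursive alternatives: M:T; non-recursive: F
Introduce M': M -> FM', M' -> :TM' | ε


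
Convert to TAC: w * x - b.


Break into single-operator statements:
t1 = w * x
t2 = t1 - b


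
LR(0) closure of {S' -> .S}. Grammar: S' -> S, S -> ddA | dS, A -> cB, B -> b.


Start: S' -> .S
For each item with dot before a nonterminal B, add B -> .γ for every B-production
Closure: [S' -> .S, S -> .ddA, S -> .dS]


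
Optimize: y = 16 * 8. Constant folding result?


16 * 8 = 128 at compile time
Optimized: y = 128


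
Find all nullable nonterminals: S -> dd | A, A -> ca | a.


A nonterminal is nullable iff some alternative derives ε (directly, or every symbol in it is nullable)
Nullable: {}


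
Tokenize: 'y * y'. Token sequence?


Scan left to right, longest-match per lexeme
Tokens: ID(y), OP(*), ID(y)


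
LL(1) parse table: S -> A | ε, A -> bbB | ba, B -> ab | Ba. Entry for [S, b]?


For [S, b]: 'b' ∈ FIRST(A)
Entry: S -> A


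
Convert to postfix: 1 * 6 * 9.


Left to right (same or higher precedence on left)
Postfix: 1 6 * 9 *


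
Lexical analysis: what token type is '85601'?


Pattern: digits only
Type: INTEGER_LITERAL


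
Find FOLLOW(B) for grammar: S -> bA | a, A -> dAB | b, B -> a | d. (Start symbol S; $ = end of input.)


$ ∈ FOLLOW(S). For each A -> αBβ: add FIRST(β)\{ε} to FOLLOW(B); if β nullable, add FOLLOW(A).
FOLLOW(B) = {$, a, d}


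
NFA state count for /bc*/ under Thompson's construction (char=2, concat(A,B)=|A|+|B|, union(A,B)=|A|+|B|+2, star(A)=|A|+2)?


Syntax tree has 2 char leaf(s), 0 union(s), 1 star(s)
chars contribute 2×2 = 4; each union adds +2; each star adds +2
Total: 4 + 0 + 2 = 6 states


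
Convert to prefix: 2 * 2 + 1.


left-to-right (same/higher precedence on left): tree is (+ (* 2 2) 1)
Prefix: + * 2 2 1


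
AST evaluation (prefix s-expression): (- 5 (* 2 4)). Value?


Evaluate inner: (* 2 4) = 8
Evaluate root: (- 5 8) = -3
Result: -3


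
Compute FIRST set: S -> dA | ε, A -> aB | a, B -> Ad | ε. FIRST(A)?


Per alternative of A: FIRST(aB) = {a}; FIRST(a) = {a}
FIRST(A) = {a}


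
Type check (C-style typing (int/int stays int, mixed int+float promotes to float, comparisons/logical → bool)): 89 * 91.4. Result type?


Operand types: int * float
Rule: mixed int/float promotes to float; int/int stays int
Result type: float


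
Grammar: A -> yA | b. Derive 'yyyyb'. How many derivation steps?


Derivation: A => yA => yyA => yyyA => yyyyA => yyyyb
Steps: 5


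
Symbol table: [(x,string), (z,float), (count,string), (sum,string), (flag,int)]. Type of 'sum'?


Lookup 'sum' → type string


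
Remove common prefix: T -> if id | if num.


Common prefix: 'if'
Factored: T -> if T', T' -> id | num


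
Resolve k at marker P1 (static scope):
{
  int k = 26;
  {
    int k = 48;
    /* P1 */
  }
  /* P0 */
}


k declared in the same block as P1
k = 48


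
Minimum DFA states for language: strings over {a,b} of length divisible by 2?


Track length mod 2: states 0..1, accept at 0
Minimal DFA: 2 states


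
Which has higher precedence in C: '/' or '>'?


'/' is multiplicative (level 10); '>' is relational (level 7)
Higher level binds tighter
'/' has higher precedence than '>'


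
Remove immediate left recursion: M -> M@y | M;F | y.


Left-recursive alternatives: M@y, M;F; non-recursive: y
Introduce M': M -> yM', M' -> @yM' | ;FM' | ε


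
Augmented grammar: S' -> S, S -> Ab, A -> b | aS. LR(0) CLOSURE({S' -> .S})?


Start: S' -> .S
For each item with dot before a nonterminal B, add B -> .γ for every B-production
Closure: [S' -> .S, S -> .Ab, A -> .b, A -> .aS]


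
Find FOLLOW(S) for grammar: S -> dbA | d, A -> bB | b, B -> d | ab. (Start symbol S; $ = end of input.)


$ ∈ FOLLOW(S). For each A -> αBβ: add FIRST(β)\{ε} to FOLLOW(B); if β nullable, add FOLLOW(A).
FOLLOW(S) = {$}


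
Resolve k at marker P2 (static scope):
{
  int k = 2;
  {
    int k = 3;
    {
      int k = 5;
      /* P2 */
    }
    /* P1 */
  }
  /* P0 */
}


k declared in the same block as P2
k = 5


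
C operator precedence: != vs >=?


'>=' is relational (level 7); '!=' is equality (level 6)
Higher level binds tighter
'>=' has higher precedence than '!='


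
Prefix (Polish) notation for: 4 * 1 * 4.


left-to-right (same/higher precedence on left): tree is (* (* 4 1) 4)
Prefix: * * 4 1 4


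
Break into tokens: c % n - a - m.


Scan left to right, longest-match per lexeme
Tokens: ID(c), OP(%), ID(n), OP(-), ID(a), OP(-), ID(m)


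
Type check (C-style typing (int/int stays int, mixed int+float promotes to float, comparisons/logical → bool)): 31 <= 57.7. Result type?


Operand types: int <= float
Rule: comparison yields bool
Result type: bool


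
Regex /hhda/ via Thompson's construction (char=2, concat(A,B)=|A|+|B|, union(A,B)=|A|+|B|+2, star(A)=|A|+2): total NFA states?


Syntax tree has 4 char leaf(s), 0 union(s), 0 star(s)
chars contribute 4×2 = 8; each union adds +2; each star adds +2
Total: 8 + 0 + 0 = 8 states


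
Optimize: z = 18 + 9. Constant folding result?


18 + 9 = 27 at compile time
Optimized: z = 27


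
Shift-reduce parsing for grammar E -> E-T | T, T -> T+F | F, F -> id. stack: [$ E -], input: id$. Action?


no handle ('E-' is not any RHS); shift 'id'
Action: shift


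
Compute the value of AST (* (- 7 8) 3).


Evaluate inner: (- 7 8) = -1
Evaluate root: (* -1 3) = -3
Result: -3


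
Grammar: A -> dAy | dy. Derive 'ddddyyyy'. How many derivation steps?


Derivation: A => dAy => ddAyy => dddAyyy => ddddyyyy
Steps: 4


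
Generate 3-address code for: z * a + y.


Break into single-operator statements:
t1 = z * a
t2 = t1 + y


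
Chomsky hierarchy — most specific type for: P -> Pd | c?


Left-linear: every RHS is a terminal or one nonterminal followed by a terminal
Classification: Type 3 (Regular)


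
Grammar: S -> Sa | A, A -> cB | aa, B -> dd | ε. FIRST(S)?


Per alternative of S: FIRST(Sa) = {a, c}; FIRST(A) = {a, c}
FIRST(S) = {a, c}


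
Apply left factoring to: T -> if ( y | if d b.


Common prefix: 'if'
Factored: T -> if T', T' -> ( y | d b


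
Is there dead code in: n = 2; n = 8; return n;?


first assignment to n is overwritten before any read
Dead: 'n = 2'


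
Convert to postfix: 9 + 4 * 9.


* has higher precedence, evaluate 4*9 first
Postfix: 9 4 9 * +


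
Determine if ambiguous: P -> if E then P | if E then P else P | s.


dangling else: 'if E then if E then s else s' parses two ways
Ambiguous


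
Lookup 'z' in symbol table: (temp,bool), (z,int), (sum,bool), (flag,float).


Lookup 'z' → type int


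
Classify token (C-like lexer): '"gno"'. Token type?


Pattern: double-quoted sequence
Type: STRING_LITERAL


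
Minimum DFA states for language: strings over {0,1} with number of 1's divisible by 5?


Track (count of 1) mod 5: states 0..4, accept at 0
Minimal DFA: 5 states


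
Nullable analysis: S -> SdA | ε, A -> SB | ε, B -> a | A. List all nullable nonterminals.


A nonterminal is nullable iff some alternative derives ε (directly, or every symbol in it is nullable)
Nullable: {A, B, S}


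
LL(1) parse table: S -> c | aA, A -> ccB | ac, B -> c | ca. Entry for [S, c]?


For [S, c]: 'c' ∈ FIRST(c)
Entry: S -> c


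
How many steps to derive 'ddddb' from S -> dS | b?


Derivation: S => dS => ddS => dddS => ddddS => ddddb
Steps: 5


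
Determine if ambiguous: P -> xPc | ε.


balanced x^n…c^n: each string has a unique parse
Unambiguous


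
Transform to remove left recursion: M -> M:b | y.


Left-recursive alternatives: M:b; non-recursive: y
Introduce M': M -> yM', M' -> :bM' | ε


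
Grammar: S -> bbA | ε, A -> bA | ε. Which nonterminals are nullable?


A nonterminal is nullable iff some alternative derives ε (directly, or every symbol in it is nullable)
Nullable: {A, S}


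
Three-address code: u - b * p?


Break into single-operator statements:
t1 = b * p
t2 = u - t1


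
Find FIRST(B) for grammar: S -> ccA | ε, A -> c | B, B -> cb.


Per alternative of B: FIRST(cb) = {c}
FIRST(B) = {c}


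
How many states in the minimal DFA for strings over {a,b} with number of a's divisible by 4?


Track (count of a) mod 4: states 0..3, accept at 0
Minimal DFA: 4 states


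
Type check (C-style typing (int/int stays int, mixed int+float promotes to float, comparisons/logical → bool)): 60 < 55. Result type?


Operand types: int < int
Rule: comparison yields bool
Result type: bool


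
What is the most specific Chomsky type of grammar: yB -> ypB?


LHS has context (more than one symbol) and |LHS| ≤ |RHS|
Classification: Type 1 (Context-Sensitive)


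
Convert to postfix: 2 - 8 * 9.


* has higher precedence, evaluate 8*9 first
Postfix: 2 8 9 * -


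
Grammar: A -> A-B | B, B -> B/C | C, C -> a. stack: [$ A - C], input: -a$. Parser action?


'C' (not preceded by B/) is the handle for B -> C
Action: reduce (B -> C)


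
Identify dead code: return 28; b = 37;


statement follows a return and is unreachable
Dead: 'b = 37'


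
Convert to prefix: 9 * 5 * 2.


left-to-right (same/higher precedence on left): tree is (* (* 9 5) 2)
Prefix: * * 9 5 2


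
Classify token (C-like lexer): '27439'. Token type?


Pattern: digits only
Type: INTEGER_LITERAL


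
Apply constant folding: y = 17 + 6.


17 + 6 = 23 at compile time
Optimized: y = 23


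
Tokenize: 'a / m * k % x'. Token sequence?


Scan left to right, longest-match per lexeme
Tokens: ID(a), OP(/), ID(m), OP(*), ID(k), OP(%), ID(x)


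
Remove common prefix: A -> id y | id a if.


Common prefix: 'id'
Factored: A -> id A', A' -> y | a if


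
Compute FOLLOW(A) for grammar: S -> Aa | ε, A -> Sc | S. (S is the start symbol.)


$ ∈ FOLLOW(S). For each A -> αBβ: add FIRST(β)\{ε} to FOLLOW(B); if β nullable, add FOLLOW(A).
FOLLOW(A) = {a}


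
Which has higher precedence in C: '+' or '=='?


'+' is additive (level 9); '==' is equality (level 6)
Higher level binds tighter
'+' has higher precedence than '=='


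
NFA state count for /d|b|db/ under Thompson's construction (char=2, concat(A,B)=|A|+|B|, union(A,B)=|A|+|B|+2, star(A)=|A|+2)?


Syntax tree has 4 char leaf(s), 2 union(s), 0 star(s)
chars contribute 4×2 = 8; each union adds +2; each star adds +2
Total: 8 + 4 + 0 = 12 states


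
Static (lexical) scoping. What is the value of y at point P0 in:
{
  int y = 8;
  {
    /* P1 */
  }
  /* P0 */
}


y declared in the same block as P0
y = 8


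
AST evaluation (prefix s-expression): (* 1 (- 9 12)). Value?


Evaluate inner: (- 9 12) = -3
Evaluate root: (* 1 -3) = -3
Result: -3


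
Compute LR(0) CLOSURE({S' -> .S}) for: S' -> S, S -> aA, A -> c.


Start: S' -> .S
For each item with dot before a nonterminal B, add B -> .γ for every B-production
Closure: [S' -> .S, S -> .aA]


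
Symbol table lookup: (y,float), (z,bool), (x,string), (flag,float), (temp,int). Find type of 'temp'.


Lookup 'temp' → type int


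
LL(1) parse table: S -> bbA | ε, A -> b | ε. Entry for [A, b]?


For [A, b]: 'b' ∈ FIRST(b)
Entry: A -> b


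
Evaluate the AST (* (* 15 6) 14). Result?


Evaluate inner: (* 15 6) = 90
Evaluate root: (* 90 14) = 1260
Result: 1260


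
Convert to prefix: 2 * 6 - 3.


left-to-right (same/higher precedence on left): tree is (- (* 2 6) 3)
Prefix: - * 2 6 3


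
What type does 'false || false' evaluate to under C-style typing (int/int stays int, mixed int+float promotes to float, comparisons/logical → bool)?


Operand types: bool || bool
Rule: logical operators take bool operands and yield bool
Result type: bool


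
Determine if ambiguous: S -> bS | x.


right-linear, alternatives start with distinct terminals 'b' vs 'x': unique leftmost derivation
Unambiguous


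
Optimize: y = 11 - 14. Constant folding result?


11 - 14 = -3 at compile time
Optimized: y = -3


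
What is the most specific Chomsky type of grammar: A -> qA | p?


Right-linear: every RHS is a terminal or a terminal followed by one nonterminal
Classification: Type 3 (Regular)


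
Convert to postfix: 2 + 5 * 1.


* has higher precedence, evaluate 5*1 first
Postfix: 2 5 1 * +


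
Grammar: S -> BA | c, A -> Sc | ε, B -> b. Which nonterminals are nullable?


A nonterminal is nullable iff some alternative derives ε (directly, or every symbol in it is nullable)
Nullable: {A}


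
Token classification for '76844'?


Pattern: digits only
Type: INTEGER_LITERAL


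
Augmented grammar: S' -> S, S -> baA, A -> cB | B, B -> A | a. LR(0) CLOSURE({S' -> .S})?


Start: S' -> .S
For each item with dot before a nonterminal B, add B -> .γ for every B-production
Closure: [S' -> .S, S -> .baA]


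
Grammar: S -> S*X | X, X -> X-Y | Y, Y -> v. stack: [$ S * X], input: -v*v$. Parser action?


'-' can extend X; shift to build X -> X-Y
Action: shift


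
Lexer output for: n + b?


Scan left to right, longest-match per lexeme
Tokens: ID(n), OP(+), ID(b)


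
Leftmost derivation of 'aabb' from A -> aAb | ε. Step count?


Derivation: A => aAb => aaAbb => aabb
Steps: 3


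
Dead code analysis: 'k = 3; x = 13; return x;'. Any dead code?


k is assigned but never read
Dead: 'k = 3'


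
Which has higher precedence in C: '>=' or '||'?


'>=' is relational (level 7); '||' is logical OR (level 1)
Higher level binds tighter
'>=' has higher precedence than '||'


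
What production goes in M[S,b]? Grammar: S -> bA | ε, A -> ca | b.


For [S, b]: 'b' ∈ FIRST(bA)
Entry: S -> bA


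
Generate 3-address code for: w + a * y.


Break into single-operator statements:
t1 = a * y
t2 = w + t1


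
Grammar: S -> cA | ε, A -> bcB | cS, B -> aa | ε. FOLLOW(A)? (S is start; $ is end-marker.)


$ ∈ FOLLOW(S). For each A -> αBβ: add FIRST(β)\{ε} to FOLLOW(B); if β nullable, add FOLLOW(A).
FOLLOW(A) = {$}


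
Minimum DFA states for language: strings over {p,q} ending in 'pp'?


Track the longest suffix of input matching a prefix of 'pp': 3 classes (prefixes of length 0..2)
Minimal DFA: 3 states


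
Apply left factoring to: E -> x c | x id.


Common prefix: 'x'
Factored: E -> x E', E' -> c | id


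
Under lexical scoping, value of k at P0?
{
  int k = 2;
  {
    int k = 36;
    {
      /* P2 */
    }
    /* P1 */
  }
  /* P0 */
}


k declared in the same block as P0
k = 2


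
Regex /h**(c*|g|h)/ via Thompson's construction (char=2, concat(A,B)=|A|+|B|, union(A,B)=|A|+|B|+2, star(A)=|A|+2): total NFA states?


Syntax tree has 4 char leaf(s), 2 union(s), 3 star(s)
chars contribute 4×2 = 8; each union adds +2; each star adds +2
Total: 8 + 4 + 6 = 18 states


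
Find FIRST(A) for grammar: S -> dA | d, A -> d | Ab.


Per alternative of A: FIRST(d) = {d}; FIRST(Ab) = {d}
FIRST(A) = {d}


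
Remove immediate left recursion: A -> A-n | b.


Left-recursive alternatives: A-n; non-recursive: b
Introduce A': A -> bA', A' -> -nA' | ε


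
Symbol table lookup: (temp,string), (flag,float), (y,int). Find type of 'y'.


Lookup 'y' → type int


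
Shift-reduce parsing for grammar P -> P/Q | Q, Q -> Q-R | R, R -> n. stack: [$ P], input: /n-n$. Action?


shift '/' to continue P -> P/Q
Action: shift


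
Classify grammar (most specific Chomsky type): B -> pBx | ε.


Single nonterminal LHS, but p^n x^n is not regular
Classification: Type 2 (Context-Free)


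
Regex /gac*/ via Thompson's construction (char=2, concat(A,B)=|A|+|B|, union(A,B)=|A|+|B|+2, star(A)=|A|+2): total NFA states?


Syntax tree has 3 char leaf(s), 0 union(s), 1 star(s)
chars contribute 3×2 = 6; each union adds +2; each star adds +2
Total: 6 + 0 + 2 = 8 states


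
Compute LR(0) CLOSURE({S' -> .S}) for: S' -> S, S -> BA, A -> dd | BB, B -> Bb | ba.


Start: S' -> .S
For each item with dot before a nonterminal B, add B -> .γ for every B-production
Closure: [S' -> .S, S -> .BA, B -> .Bb, B -> .ba]
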